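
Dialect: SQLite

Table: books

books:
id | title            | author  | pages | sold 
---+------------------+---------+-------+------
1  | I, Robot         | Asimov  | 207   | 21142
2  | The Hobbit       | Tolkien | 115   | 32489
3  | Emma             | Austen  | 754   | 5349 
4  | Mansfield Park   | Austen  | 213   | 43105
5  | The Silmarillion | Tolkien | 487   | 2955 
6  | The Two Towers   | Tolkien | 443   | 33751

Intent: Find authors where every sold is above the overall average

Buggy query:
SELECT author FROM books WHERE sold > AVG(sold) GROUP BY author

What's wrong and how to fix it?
Bug: AVG() is an aggregate; it can't sit directly in WHERE

Fix: Compute the overall average in a scalar subquery and compare each group's MIN against it in HAVING

Corrected query:
SELECT author FROM books GROUP BY author HAVING MIN(sold) > (SELECT AVG(sold) FROM books)

Result:
(no rows)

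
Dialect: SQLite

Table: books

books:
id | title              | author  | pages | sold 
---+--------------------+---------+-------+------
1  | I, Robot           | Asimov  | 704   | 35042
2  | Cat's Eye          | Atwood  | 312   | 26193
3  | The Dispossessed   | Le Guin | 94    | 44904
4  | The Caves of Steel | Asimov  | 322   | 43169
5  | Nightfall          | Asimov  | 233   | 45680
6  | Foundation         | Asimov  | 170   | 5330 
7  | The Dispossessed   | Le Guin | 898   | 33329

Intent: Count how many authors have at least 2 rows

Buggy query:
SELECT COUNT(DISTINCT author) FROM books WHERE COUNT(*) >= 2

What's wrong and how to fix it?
Bug: WHERE filters individual rows, not groups, so a group-level COUNT is invalid there

Fix: Group first with HAVING COUNT(*) >= 2, then COUNT the resulting groups

Corrected query:
SELECT COUNT(*) FROM (SELECT author FROM books GROUP BY author HAVING COUNT(*) >= 2)

Result:
COUNT(*)
--------
2       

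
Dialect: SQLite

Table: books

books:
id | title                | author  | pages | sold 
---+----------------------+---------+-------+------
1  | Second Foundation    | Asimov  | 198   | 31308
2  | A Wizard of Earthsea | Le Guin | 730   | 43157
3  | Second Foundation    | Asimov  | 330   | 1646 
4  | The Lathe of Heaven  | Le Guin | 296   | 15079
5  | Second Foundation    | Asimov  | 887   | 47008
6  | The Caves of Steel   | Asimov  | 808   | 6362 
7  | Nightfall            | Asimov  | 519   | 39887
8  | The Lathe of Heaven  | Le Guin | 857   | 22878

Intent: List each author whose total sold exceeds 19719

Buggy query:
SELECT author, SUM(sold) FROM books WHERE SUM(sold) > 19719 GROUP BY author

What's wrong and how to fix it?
Bug: WHERE runs before GROUP BY, so aggregates aren't available there

Fix: Move the aggregate condition to a HAVING clause

Corrected query:
SELECT author, SUM(sold) FROM books GROUP BY author HAVING SUM(sold) > 19719

Result:
author  | SUM(sold)
--------+----------
Asimov  | 126211   
Le Guin | 81114    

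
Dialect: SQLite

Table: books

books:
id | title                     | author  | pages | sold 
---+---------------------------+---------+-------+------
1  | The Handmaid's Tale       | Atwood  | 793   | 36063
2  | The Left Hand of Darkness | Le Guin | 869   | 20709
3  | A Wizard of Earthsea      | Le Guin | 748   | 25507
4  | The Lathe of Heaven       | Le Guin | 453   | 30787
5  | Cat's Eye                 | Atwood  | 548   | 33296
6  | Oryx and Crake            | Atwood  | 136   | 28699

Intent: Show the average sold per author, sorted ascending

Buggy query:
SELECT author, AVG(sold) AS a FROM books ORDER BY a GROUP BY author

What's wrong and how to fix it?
Bug: ORDER BY appears before GROUP BY; SQL clause order requires GROUP BY first

Fix: Move ORDER BY to the end, after GROUP BY

Corrected query:
SELECT author, AVG(sold) AS a FROM books GROUP BY author ORDER BY a

Result:
author  | a           
--------+-------------
Le Guin | 25667.666667
Atwood  | 32686       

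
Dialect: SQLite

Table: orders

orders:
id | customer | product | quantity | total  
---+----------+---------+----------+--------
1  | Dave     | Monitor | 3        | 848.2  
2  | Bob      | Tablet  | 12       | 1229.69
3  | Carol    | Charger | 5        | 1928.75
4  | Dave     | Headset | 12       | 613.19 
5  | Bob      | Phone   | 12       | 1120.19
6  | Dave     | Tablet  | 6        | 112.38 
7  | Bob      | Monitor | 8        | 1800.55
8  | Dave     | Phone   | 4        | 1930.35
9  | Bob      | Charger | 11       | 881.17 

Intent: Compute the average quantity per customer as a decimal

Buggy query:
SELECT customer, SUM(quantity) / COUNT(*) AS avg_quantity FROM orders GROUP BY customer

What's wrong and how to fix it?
Bug: Both operands are integers, so '/' performs integer division and truncates

Fix: Cast one side to REAL so the division keeps the fractional part

Corrected query:
SELECT customer, SUM(quantity) * 1.0 / COUNT(*) AS avg_quantity FROM orders GROUP BY customer

Result:
customer | avg_quantity
---------+-------------
Bob      | 10.75       
Carol    | 5           
Dave     | 6.25        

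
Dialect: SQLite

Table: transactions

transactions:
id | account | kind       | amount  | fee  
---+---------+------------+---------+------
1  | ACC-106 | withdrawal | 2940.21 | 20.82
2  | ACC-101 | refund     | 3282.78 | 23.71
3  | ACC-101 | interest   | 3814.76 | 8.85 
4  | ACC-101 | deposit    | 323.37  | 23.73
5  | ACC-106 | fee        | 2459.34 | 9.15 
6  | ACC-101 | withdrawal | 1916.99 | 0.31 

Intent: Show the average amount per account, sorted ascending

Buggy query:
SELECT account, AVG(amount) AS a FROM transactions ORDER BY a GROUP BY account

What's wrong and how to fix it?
Bug: ORDER BY appears before GROUP BY; SQL clause order requires GROUP BY first

Fix: Move ORDER BY to the end, after GROUP BY

Corrected query:
SELECT account, AVG(amount) AS a FROM transactions GROUP BY account ORDER BY a

Result:
account | a       
--------+---------
ACC-101 | 2334.475
ACC-106 | 2699.775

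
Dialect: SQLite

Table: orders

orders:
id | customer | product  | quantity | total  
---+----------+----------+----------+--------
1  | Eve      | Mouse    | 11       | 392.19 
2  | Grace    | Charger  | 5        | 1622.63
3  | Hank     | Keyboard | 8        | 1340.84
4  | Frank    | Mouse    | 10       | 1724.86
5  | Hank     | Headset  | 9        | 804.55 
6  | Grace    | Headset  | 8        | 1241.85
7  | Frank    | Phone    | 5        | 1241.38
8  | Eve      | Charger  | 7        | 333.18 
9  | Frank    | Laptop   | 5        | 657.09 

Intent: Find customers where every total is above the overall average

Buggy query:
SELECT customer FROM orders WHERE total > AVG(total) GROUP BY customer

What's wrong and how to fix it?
Bug: WHERE evaluates per row before aggregation, so AVG() is unavailable

Fix: Compute the overall average in a scalar subquery and compare each group's MIN against it in HAVING

Corrected query:
SELECT customer FROM orders GROUP BY customer HAVING MIN(total) > (SELECT AVG(total) FROM orders)

Result:
customer
--------
Grace   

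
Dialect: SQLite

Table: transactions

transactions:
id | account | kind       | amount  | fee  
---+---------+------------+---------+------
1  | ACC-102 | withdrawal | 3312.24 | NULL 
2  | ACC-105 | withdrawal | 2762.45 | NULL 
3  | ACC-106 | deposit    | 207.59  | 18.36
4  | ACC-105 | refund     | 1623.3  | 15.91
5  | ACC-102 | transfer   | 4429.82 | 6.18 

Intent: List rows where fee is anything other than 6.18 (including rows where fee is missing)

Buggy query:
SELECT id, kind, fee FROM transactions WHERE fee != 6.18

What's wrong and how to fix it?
Bug: Inequality against NULL is unknown, not true; rows with NULL are dropped

Fix: Handle NULL separately with IS NULL alongside the inequality

Corrected query:
SELECT id, kind, fee FROM transactions WHERE fee != 6.18 OR fee IS NULL

Result:
id | kind       | fee  
---+------------+------
1  | withdrawal | NULL 
2  | withdrawal | NULL 
3  | deposit    | 18.36
4  | refund     | 15.91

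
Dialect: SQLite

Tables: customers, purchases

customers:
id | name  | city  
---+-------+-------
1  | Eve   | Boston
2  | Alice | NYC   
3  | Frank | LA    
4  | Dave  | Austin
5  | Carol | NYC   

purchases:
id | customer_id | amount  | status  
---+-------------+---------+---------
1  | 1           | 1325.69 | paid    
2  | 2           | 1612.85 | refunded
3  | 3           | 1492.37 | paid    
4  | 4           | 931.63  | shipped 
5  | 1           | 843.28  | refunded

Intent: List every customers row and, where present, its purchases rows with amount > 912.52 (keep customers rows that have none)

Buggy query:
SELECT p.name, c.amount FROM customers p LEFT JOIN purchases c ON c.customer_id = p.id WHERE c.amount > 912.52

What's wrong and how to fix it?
Bug: A WHERE condition on the right-hand table after LEFT JOIN drops unmatched parents

Fix: Put 'c.amount > 912.52' in the JOIN's ON clause instead of WHERE

Corrected query:
SELECT p.name, c.amount FROM customers p LEFT JOIN purchases c ON c.customer_id = p.id AND c.amount > 912.52

Result:
name  | amount 
------+--------
Eve   | 1325.69
Alice | 1612.85
Frank | 1492.37
Dave  | 931.63 
Carol | NULL   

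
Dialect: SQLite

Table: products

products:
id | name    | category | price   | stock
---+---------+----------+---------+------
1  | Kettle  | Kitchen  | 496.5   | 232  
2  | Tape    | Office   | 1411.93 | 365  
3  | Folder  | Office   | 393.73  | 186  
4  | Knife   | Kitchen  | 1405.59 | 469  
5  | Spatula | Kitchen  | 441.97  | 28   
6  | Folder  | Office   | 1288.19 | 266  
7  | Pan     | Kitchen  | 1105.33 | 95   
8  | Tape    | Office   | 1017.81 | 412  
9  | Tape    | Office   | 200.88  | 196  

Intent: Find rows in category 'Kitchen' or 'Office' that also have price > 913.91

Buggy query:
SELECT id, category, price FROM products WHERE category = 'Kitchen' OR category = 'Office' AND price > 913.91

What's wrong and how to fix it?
Bug: Without parentheses, AND is evaluated before OR, so the price filter only applies to the 'Office' branch

Fix: Group the OR with parentheses (or use IN), then AND the threshold

Corrected query:
SELECT id, category, price FROM products WHERE (category = 'Kitchen' OR category = 'Office') AND price > 913.91

Result:
id | category | price  
---+----------+--------
2  | Office   | 1411.93
4  | Kitchen  | 1405.59
6  | Office   | 1288.19
7  | Kitchen  | 1105.33
8  | Office   | 1017.81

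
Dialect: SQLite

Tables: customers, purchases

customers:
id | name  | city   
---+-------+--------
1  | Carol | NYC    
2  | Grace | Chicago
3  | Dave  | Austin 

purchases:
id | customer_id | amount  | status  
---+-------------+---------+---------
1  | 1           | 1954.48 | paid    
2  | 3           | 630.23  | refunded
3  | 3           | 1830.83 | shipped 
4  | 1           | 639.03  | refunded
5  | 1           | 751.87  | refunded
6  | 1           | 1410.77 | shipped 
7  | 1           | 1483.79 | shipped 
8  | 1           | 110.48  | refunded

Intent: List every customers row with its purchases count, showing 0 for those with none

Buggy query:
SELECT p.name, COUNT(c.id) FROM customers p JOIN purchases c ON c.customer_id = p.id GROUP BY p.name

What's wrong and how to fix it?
Bug: An inner join excludes parents with zero children

Fix: Use LEFT JOIN so parents without children still appear (COUNT(c.id) gives 0)

Corrected query:
SELECT p.name, COUNT(c.id) FROM customers p LEFT JOIN purchases c ON c.customer_id = p.id GROUP BY p.name

Result:
name  | COUNT(c.id)
------+------------
Carol | 6          
Dave  | 2          
Grace | 0          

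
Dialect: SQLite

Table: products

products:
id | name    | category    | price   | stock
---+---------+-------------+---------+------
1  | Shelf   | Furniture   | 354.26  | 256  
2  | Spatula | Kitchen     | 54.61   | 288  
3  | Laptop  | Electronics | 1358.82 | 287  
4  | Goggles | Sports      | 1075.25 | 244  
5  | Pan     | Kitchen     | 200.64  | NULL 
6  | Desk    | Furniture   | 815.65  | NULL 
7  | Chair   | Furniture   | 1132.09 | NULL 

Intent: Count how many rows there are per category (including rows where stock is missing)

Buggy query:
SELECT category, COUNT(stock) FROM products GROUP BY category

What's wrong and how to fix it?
Bug: COUNT(stock) skips NULLs, so groups with missing stock are undercounted

Fix: Replace COUNT(stock) with COUNT(*)

Corrected query:
SELECT category, COUNT(*) FROM products GROUP BY category

Result:
category    | COUNT(*)
------------+---------
Electronics | 1       
Furniture   | 3       
Kitchen     | 2       
Sports      | 1       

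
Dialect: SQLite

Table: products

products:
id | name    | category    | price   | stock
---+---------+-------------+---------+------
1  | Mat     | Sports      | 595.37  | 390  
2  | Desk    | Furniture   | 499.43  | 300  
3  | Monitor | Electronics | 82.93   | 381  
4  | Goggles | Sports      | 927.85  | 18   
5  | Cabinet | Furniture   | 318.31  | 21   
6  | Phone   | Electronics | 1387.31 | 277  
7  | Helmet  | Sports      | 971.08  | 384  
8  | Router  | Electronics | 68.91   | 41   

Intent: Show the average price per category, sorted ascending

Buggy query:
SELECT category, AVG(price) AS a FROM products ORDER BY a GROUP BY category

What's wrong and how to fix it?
Bug: GROUP BY must precede ORDER BY

Fix: Reorder: SELECT … FROM … GROUP BY … ORDER BY …

Corrected query:
SELECT category, AVG(price) AS a FROM products GROUP BY category ORDER BY a

Result:
category    | a         
------------+-----------
Furniture   | 408.87    
Electronics | 513.05    
Sports      | 831.433333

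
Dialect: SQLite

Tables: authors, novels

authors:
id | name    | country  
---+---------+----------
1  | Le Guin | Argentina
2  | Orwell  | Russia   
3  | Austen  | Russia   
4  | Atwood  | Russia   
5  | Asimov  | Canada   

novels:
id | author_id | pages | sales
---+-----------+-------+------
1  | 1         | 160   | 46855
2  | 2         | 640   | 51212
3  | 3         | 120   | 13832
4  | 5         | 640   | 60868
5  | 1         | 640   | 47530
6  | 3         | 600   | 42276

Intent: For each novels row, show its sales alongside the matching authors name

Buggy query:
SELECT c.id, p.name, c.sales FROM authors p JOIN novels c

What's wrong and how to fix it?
Bug: JOIN with no ON clause produces a cartesian product; every novels row pairs with every authors row

Fix: Specify the join condition linking the foreign key to the parent id

Corrected query:
SELECT c.id, p.name, c.sales FROM authors p JOIN novels c ON c.author_id = p.id

Result:
id | name    | sales
---+---------+------
1  | Le Guin | 46855
2  | Orwell  | 51212
3  | Austen  | 13832
4  | Asimov  | 60868
5  | Le Guin | 47530
6  | Austen  | 42276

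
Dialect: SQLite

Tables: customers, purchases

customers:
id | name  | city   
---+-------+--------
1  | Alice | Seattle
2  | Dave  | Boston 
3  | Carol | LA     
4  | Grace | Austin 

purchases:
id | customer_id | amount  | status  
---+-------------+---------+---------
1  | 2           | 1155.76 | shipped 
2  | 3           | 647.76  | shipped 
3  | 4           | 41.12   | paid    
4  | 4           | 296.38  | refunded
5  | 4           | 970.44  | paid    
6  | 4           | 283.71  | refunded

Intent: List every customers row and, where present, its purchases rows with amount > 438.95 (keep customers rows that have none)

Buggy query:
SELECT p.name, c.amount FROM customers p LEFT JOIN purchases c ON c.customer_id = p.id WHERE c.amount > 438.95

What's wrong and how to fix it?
Bug: A WHERE condition on the right-hand table after LEFT JOIN drops unmatched parents

Fix: Move the right-table condition into the ON clause so unmatched parents are kept

Corrected query:
SELECT p.name, c.amount FROM customers p LEFT JOIN purchases c ON c.customer_id = p.id AND c.amount > 438.95

Result:
name  | amount 
------+--------
Alice | NULL   
Dave  | 1155.76
Carol | 647.76 
Grace | 970.44 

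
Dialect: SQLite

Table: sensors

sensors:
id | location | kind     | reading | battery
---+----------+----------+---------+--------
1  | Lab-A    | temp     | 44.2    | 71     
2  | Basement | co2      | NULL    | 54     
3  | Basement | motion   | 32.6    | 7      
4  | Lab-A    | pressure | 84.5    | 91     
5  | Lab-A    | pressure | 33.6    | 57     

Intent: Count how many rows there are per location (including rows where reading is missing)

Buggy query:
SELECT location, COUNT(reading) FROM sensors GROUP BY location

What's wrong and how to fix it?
Bug: COUNT(reading) skips NULLs, so groups with missing reading are undercounted

Fix: Replace COUNT(reading) with COUNT(*)

Corrected query:
SELECT location, COUNT(*) FROM sensors GROUP BY location

Result:
location | COUNT(*)
---------+---------
Basement | 2       
Lab-A    | 3       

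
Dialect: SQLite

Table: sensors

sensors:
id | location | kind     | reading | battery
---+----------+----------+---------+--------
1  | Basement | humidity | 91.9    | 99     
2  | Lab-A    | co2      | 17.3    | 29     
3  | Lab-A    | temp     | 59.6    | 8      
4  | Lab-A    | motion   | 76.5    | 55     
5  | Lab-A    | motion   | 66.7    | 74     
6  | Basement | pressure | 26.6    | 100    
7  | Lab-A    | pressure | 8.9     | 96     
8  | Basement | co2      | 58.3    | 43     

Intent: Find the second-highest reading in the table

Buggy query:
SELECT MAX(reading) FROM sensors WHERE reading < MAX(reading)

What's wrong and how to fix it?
Bug: MAX(reading) on the right of the comparison is an aggregate-in-WHERE error

Fix: Put the inner MAX in a scalar subquery

Corrected query:
SELECT MAX(reading) FROM sensors WHERE reading < (SELECT MAX(reading) FROM sensors)

Result:
MAX(reading)
------------
76.5        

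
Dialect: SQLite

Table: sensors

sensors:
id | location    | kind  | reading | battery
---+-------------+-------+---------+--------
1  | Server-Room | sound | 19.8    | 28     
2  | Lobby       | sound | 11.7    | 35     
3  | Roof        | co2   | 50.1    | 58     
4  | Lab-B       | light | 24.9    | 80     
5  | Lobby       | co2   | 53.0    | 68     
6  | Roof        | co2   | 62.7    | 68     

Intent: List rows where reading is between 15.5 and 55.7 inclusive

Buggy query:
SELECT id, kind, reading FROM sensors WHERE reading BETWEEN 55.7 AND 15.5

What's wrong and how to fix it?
Bug: BETWEEN expects the lower bound first; with 55.7 AND 15.5 the range is empty

Fix: Write BETWEEN 15.5 AND 55.7

Corrected query:
SELECT id, kind, reading FROM sensors WHERE reading BETWEEN 15.5 AND 55.7

Result:
id | kind  | reading
---+-------+--------
1  | sound | 19.8   
3  | co2   | 50.1   
4  | light | 24.9   
5  | co2   | 53     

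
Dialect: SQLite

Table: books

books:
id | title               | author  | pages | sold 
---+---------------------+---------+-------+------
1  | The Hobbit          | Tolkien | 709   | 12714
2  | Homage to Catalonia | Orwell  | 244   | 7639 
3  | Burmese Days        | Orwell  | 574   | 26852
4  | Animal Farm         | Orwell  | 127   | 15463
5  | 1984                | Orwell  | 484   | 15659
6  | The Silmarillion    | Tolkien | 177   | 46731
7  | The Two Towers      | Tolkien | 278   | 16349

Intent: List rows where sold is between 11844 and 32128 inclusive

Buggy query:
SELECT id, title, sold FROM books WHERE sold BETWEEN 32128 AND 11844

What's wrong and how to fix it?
Bug: The bounds are reversed; BETWEEN a AND b requires a <= b to match anything

Fix: Swap the bounds so the smaller value comes first

Corrected query:
SELECT id, title, sold FROM books WHERE sold BETWEEN 11844 AND 32128

Result:
id | title          | sold 
---+----------------+------
1  | The Hobbit     | 12714
3  | Burmese Days   | 26852
4  | Animal Farm    | 15463
5  | 1984           | 15659
7  | The Two Towers | 16349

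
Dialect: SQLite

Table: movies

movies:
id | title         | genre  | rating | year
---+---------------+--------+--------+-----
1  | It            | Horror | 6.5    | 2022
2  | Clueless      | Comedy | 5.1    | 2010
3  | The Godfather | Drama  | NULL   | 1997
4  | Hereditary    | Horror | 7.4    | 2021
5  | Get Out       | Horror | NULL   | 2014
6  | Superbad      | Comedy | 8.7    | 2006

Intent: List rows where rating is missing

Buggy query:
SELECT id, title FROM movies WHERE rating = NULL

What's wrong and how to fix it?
Bug: '= NULL' is always unknown in SQL three-valued logic, so no rows match

Fix: Use IS NULL to test for NULL

Corrected query:
SELECT id, title FROM movies WHERE rating IS NULL

Result:
id | title        
---+--------------
3  | The Godfather
5  | Get Out      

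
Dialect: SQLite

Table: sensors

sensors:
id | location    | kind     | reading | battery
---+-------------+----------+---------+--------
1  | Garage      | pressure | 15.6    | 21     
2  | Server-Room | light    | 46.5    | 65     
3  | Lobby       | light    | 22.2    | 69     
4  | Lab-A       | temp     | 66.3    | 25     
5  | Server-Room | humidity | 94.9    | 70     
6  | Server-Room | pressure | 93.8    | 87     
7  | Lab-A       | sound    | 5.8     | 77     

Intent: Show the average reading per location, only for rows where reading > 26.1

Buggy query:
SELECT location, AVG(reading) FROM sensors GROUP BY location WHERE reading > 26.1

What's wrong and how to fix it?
Bug: Row-level WHERE must come before GROUP BY in the clause order

Fix: Place WHERE between FROM and GROUP BY

Corrected query:
SELECT location, AVG(reading) FROM sensors WHERE reading > 26.1 GROUP BY location

Result:
location    | AVG(reading)
------------+-------------
Lab-A       | 66.3        
Server-Room | 78.4        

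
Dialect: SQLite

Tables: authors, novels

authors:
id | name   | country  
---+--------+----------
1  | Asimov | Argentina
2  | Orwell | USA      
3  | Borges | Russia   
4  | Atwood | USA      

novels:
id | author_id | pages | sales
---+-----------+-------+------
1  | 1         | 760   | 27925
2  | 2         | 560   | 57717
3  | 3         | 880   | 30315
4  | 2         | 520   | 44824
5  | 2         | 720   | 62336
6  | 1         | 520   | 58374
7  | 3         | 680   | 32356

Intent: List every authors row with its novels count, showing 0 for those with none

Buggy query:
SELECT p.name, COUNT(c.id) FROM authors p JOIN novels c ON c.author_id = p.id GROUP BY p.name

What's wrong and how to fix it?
Bug: INNER JOIN drops authors rows that have no matching novels rows

Fix: Switch to LEFT JOIN to retain unmatched parent rows

Corrected query:
SELECT p.name, COUNT(c.id) FROM authors p LEFT JOIN novels c ON c.author_id = p.id GROUP BY p.name

Result:
name   | COUNT(c.id)
-------+------------
Asimov | 2          
Atwood | 0          
Borges | 2          
Orwell | 3          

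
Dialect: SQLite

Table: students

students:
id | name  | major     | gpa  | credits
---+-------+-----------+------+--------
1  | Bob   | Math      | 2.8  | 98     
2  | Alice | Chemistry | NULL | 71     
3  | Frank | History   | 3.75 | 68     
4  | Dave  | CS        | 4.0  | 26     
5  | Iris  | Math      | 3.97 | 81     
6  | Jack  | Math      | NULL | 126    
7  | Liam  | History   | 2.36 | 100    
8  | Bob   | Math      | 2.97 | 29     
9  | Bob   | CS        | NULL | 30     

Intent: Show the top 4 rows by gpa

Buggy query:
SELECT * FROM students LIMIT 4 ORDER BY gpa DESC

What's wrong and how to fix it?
Bug: ORDER BY cannot follow LIMIT; LIMIT is the final clause

Fix: Sort with ORDER BY, then apply LIMIT

Corrected query:
SELECT * FROM students ORDER BY gpa DESC LIMIT 4

Result:
id | name  | major   | gpa  | credits
---+-------+---------+------+--------
4  | Dave  | CS      | 4    | 26     
5  | Iris  | Math    | 3.97 | 81     
3  | Frank | History | 3.75 | 68     
8  | Bob   | Math    | 2.97 | 29     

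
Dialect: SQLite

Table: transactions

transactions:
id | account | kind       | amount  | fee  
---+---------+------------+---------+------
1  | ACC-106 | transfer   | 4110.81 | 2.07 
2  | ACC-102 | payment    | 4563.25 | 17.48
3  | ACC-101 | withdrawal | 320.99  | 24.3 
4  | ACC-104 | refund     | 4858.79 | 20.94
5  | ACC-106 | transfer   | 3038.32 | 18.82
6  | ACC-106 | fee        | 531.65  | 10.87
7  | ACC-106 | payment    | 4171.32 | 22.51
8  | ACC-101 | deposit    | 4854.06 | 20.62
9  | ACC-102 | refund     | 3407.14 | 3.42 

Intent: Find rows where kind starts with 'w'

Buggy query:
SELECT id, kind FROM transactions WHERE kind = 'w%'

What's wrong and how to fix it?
Bug: '=' compares the literal string including the % character; pattern matching needs LIKE

Fix: Replace '=' with LIKE so 'w%' is treated as a pattern

Corrected query:
SELECT id, kind FROM transactions WHERE kind LIKE 'w%'

Result:
id | kind      
---+-----------
3  | withdrawal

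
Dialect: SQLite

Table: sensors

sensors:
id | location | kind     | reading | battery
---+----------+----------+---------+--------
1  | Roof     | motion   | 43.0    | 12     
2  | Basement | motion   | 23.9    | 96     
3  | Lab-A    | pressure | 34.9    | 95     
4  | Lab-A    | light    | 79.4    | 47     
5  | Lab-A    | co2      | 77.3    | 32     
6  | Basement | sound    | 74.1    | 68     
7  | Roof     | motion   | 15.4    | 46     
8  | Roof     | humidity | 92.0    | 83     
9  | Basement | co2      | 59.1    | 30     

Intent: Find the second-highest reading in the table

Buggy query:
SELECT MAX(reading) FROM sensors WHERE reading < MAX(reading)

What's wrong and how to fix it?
Bug: MAX(reading) on the right of the comparison is an aggregate-in-WHERE error

Fix: Compute the overall MAX in a subquery, then take MAX of rows below it

Corrected query:
SELECT MAX(reading) FROM sensors WHERE reading < (SELECT MAX(reading) FROM sensors)

Result:
MAX(reading)
------------
79.4        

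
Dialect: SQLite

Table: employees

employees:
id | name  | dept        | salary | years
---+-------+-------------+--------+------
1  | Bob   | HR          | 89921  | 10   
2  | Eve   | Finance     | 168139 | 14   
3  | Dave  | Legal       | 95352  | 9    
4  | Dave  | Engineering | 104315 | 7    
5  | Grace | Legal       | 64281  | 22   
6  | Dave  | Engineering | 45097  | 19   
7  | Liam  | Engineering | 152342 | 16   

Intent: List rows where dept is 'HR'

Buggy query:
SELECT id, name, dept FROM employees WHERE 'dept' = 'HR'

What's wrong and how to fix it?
Bug: Single quotes denote string literals in SQL; the column name is being compared as a constant string

Fix: Reference the column as dept without single quotes

Corrected query:
SELECT id, name, dept FROM employees WHERE dept = 'HR'

Result:
id | name | dept
---+------+-----
1  | Bob  | HR  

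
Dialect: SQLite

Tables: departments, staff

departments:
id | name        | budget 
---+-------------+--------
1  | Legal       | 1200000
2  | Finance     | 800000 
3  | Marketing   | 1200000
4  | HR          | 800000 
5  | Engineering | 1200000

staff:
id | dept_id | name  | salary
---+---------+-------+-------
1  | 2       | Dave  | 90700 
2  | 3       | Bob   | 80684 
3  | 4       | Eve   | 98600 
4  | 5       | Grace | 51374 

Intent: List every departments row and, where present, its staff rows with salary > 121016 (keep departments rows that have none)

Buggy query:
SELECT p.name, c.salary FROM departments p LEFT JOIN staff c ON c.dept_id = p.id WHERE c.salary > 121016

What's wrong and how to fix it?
Bug: Filtering c.salary in WHERE discards the NULL rows produced by LEFT JOIN, turning it into an inner join

Fix: Move the right-table condition into the ON clause so unmatched parents are kept

Corrected query:
SELECT p.name, c.salary FROM departments p LEFT JOIN staff c ON c.dept_id = p.id AND c.salary > 121016

Result:
name        | salary
------------+-------
Legal       | NULL  
Finance     | NULL  
Marketing   | NULL  
HR          | NULL  
Engineering | NULL  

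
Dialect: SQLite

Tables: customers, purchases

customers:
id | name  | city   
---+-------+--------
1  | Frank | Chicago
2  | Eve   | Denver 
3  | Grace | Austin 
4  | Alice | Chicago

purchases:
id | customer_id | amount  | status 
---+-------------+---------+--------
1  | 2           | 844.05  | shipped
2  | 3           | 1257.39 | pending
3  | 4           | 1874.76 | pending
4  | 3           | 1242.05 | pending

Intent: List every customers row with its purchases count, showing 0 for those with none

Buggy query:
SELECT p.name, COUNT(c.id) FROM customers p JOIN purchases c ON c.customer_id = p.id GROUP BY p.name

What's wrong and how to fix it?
Bug: An inner join excludes parents with zero children

Fix: Switch to LEFT JOIN to retain unmatched parent rows

Corrected query:
SELECT p.name, COUNT(c.id) FROM customers p LEFT JOIN purchases c ON c.customer_id = p.id GROUP BY p.name

Result:
name  | COUNT(c.id)
------+------------
Alice | 1          
Eve   | 1          
Frank | 0          
Grace | 2          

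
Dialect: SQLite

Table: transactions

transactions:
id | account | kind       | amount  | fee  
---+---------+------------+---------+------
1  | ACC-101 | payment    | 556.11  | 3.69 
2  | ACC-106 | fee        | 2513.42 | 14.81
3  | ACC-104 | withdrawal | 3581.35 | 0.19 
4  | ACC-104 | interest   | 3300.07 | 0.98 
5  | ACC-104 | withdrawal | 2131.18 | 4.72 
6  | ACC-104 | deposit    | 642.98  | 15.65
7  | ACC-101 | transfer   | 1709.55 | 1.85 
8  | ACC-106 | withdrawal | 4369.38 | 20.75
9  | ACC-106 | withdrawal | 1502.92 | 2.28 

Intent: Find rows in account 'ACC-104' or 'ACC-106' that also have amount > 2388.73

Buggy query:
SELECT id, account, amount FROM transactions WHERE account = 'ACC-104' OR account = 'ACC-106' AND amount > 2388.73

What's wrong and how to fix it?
Bug: Without parentheses, AND is evaluated before OR, so the amount filter only applies to the 'ACC-106' branch

Fix: Group the OR with parentheses (or use IN), then AND the threshold

Corrected query:
SELECT id, account, amount FROM transactions WHERE (account = 'ACC-104' OR account = 'ACC-106') AND amount > 2388.73

Result:
id | account | amount 
---+---------+--------
2  | ACC-106 | 2513.42
3  | ACC-104 | 3581.35
4  | ACC-104 | 3300.07
8  | ACC-106 | 4369.38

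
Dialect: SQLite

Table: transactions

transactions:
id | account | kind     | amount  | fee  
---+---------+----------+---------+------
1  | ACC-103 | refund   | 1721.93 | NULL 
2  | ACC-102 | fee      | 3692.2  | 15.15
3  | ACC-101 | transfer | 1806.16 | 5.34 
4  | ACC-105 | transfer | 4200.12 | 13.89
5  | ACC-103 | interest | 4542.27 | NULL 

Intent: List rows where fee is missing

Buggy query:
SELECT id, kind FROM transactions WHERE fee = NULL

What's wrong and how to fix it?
Bug: Comparing to NULL with '=' never matches; NULL = NULL is unknown, not true

Fix: Replace '= NULL' with 'IS NULL'

Corrected query:
SELECT id, kind FROM transactions WHERE fee IS NULL

Result:
id | kind    
---+---------
1  | refund  
5  | interest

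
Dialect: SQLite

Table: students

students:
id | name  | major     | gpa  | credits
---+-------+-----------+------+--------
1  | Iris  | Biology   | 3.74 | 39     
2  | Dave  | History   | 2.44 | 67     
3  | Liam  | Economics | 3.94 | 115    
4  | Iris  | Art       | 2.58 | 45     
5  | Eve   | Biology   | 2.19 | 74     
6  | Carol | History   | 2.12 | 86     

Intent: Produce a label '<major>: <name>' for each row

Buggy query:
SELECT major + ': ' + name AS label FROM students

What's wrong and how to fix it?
Bug: SQLite uses || for string concatenation; + coerces text to numbers (yielding 0)

Fix: Use the || operator for string concatenation

Corrected query:
SELECT major || ': ' || name AS label FROM students

Result:
label          
---------------
Biology: Iris  
History: Dave  
Economics: Liam
Art: Iris      
Biology: Eve   
History: Carol 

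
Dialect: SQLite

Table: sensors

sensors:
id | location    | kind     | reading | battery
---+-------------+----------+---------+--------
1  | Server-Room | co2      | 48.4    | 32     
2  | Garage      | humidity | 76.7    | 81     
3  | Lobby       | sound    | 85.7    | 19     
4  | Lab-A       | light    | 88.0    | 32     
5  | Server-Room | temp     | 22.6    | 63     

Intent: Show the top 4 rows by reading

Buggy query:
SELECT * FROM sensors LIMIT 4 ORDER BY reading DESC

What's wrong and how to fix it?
Bug: LIMIT must come after ORDER BY

Fix: Sort with ORDER BY, then apply LIMIT

Corrected query:
SELECT * FROM sensors ORDER BY reading DESC LIMIT 4

Result:
id | location    | kind     | reading | battery
---+-------------+----------+---------+--------
4  | Lab-A       | light    | 88      | 32     
3  | Lobby       | sound    | 85.7    | 19     
2  | Garage      | humidity | 76.7    | 81     
1  | Server-Room | co2      | 48.4    | 32     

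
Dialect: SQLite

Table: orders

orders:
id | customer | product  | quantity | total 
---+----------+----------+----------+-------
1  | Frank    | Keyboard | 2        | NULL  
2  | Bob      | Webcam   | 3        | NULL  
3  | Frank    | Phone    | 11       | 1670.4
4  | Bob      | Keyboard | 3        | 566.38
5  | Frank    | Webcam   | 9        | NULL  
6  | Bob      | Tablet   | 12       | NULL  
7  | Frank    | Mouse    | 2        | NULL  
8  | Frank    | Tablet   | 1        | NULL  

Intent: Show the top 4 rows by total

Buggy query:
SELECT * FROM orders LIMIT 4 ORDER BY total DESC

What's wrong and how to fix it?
Bug: LIMIT must come after ORDER BY

Fix: Sort with ORDER BY, then apply LIMIT

Corrected query:
SELECT * FROM orders ORDER BY total DESC LIMIT 4

Result:
id | customer | product  | quantity | total 
---+----------+----------+----------+-------
3  | Frank    | Phone    | 11       | 1670.4
4  | Bob      | Keyboard | 3        | 566.38
1  | Frank    | Keyboard | 2        | NULL  
2  | Bob      | Webcam   | 3        | NULL  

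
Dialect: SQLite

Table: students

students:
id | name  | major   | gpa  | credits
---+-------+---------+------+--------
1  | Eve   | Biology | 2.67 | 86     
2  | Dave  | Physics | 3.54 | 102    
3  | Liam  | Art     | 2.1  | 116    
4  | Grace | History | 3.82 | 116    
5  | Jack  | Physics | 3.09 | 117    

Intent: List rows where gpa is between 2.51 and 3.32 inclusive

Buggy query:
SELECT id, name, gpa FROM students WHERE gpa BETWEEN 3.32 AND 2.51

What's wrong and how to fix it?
Bug: The bounds are reversed; BETWEEN a AND b requires a <= b to match anything

Fix: Swap the bounds so the smaller value comes first

Corrected query:
SELECT id, name, gpa FROM students WHERE gpa BETWEEN 2.51 AND 3.32

Result:
id | name | gpa 
---+------+-----
1  | Eve  | 2.67
5  | Jack | 3.09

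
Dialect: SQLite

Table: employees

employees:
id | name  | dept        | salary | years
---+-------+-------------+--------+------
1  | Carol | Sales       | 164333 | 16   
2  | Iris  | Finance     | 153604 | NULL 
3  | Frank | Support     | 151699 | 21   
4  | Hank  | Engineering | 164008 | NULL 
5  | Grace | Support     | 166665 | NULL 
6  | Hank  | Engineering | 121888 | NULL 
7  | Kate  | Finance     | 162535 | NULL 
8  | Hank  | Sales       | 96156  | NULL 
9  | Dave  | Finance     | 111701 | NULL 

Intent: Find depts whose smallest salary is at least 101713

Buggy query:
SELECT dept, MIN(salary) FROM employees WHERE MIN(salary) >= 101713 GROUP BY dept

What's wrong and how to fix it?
Bug: MIN() in WHERE is a misuse of aggregate

Fix: Use HAVING for the per-group MIN condition

Corrected query:
SELECT dept, MIN(salary) FROM employees GROUP BY dept HAVING MIN(salary) >= 101713

Result:
dept        | MIN(salary)
------------+------------
Engineering | 121888     
Finance     | 111701     
Support     | 151699     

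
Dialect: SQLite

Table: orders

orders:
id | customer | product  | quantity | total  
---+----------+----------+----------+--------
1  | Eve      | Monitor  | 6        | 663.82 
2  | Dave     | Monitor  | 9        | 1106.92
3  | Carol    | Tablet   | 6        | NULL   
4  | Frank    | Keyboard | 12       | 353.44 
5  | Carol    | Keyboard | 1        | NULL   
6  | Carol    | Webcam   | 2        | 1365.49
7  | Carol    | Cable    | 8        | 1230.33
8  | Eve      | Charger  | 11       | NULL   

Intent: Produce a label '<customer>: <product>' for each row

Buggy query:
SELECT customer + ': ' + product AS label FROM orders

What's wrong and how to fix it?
Bug: SQLite uses || for string concatenation; + coerces text to numbers (yielding 0)

Fix: Replace + with || to concatenate text

Corrected query:
SELECT customer || ': ' || product AS label FROM orders

Result:
label          
---------------
Eve: Monitor   
Dave: Monitor  
Carol: Tablet  
Frank: Keyboard
Carol: Keyboard
Carol: Webcam  
Carol: Cable   
Eve: Charger   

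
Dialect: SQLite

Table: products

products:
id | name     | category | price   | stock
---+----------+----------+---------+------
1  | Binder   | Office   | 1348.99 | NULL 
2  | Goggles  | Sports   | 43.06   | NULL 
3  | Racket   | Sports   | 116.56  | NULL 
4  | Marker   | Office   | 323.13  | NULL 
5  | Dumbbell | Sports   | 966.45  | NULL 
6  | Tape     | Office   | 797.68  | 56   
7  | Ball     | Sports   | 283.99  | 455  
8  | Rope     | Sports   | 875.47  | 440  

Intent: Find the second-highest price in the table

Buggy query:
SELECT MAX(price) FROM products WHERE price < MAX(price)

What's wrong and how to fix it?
Bug: MAX(price) on the right of the comparison is an aggregate-in-WHERE error

Fix: Put the inner MAX in a scalar subquery

Corrected query:
SELECT MAX(price) FROM products WHERE price < (SELECT MAX(price) FROM products)

Result:
MAX(price)
----------
966.45    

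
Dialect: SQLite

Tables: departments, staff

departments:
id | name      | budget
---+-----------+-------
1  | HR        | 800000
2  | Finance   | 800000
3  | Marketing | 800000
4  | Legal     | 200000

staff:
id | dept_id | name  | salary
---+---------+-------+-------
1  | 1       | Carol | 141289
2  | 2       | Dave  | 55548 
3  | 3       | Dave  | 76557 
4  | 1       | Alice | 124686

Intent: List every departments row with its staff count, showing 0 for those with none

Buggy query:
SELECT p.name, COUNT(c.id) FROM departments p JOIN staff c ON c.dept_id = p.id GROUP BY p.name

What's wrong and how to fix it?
Bug: INNER JOIN drops departments rows that have no matching staff rows

Fix: Switch to LEFT JOIN to retain unmatched parent rows

Corrected query:
SELECT p.name, COUNT(c.id) FROM departments p LEFT JOIN staff c ON c.dept_id = p.id GROUP BY p.name

Result:
name      | COUNT(c.id)
----------+------------
Finance   | 1          
HR        | 2          
Legal     | 0          
Marketing | 1          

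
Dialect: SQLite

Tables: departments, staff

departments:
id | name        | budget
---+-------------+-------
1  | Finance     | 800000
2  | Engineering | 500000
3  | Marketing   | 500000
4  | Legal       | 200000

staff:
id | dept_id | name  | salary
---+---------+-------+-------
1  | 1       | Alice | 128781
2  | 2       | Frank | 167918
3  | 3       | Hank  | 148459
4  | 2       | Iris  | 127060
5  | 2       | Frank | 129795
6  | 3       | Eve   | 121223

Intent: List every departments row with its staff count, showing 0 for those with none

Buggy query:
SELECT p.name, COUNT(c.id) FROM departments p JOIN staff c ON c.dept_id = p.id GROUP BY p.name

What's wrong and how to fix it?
Bug: INNER JOIN drops departments rows that have no matching staff rows

Fix: Use LEFT JOIN so parents without children still appear (COUNT(c.id) gives 0)

Corrected query:
SELECT p.name, COUNT(c.id) FROM departments p LEFT JOIN staff c ON c.dept_id = p.id GROUP BY p.name

Result:
name        | COUNT(c.id)
------------+------------
Engineering | 3          
Finance     | 1          
Legal       | 0          
Marketing   | 2          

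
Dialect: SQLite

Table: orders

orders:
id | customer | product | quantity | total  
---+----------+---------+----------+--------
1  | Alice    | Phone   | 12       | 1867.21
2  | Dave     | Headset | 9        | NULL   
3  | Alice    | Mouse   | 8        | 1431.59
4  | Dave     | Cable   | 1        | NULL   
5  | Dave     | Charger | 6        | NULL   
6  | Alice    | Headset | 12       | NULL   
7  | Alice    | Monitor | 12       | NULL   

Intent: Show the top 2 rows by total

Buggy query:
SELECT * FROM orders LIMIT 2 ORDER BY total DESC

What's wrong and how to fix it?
Bug: LIMIT must come after ORDER BY

Fix: Swap the clauses: ORDER BY first, then LIMIT

Corrected query:
SELECT * FROM orders ORDER BY total DESC LIMIT 2

Result:
id | customer | product | quantity | total  
---+----------+---------+----------+--------
1  | Alice    | Phone   | 12       | 1867.21
3  | Alice    | Mouse   | 8        | 1431.59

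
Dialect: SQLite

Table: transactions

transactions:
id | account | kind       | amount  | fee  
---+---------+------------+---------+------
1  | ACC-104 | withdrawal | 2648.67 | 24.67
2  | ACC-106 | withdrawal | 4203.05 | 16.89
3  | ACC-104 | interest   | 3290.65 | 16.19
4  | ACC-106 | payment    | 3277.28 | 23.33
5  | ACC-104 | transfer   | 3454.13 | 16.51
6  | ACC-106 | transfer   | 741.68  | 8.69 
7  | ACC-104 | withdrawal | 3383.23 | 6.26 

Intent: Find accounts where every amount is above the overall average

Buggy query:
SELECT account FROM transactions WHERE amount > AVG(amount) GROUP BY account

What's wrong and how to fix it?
Bug: AVG() is an aggregate; it can't sit directly in WHERE

Fix: Use a subquery for AVG and a HAVING MIN(...) filter so the condition holds for every row in the group

Corrected query:
SELECT account FROM transactions GROUP BY account HAVING MIN(amount) > (SELECT AVG(amount) FROM transactions)

Result:
(no rows)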